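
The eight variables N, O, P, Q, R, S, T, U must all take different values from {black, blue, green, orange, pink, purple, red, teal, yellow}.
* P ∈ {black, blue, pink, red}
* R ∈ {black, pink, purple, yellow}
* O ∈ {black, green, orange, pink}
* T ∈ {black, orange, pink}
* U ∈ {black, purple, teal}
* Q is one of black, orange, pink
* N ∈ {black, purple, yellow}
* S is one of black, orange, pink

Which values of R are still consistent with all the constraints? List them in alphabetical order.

purple, yellow

The 3 variables Q, S, T are confined to {black, orange, pink}, which locks those values in; drop them from N, O, P, R, U.
That leaves O = green.
N and R between them cover only {purple, yellow} — a naked pair. Remove those values from U.
U must be teal (only option left).
No further eliminations apply; R can still be any of purple, yellow.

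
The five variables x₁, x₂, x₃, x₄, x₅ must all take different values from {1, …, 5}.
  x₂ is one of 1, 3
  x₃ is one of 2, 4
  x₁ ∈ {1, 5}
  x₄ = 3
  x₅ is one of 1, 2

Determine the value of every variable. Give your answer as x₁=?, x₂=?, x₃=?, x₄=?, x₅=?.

x₁=5, x₂=1, x₃=4, x₄=3, x₅=2

x₄'s domain is down to {3}, so x₄ = 3. Strike 3 from x₂.
That leaves x₂ = 1. So x₁, x₅ can't be 1.
x₅ has just one choice, so x₅ = 2. So x₃ can't be 2.
x₁ has just one choice, so x₁ = 5.
x₃ must be 4 (only option left).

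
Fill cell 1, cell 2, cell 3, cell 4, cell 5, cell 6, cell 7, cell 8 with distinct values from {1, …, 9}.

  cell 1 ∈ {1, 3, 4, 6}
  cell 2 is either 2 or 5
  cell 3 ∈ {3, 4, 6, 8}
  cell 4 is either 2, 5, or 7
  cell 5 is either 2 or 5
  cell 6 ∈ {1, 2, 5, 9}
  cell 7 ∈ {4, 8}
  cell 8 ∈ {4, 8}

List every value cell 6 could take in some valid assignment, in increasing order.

1, 9

cell 2 and cell 5 share exactly the 2 values {2, 5}; by pigeonhole those values go to them, so strike 2, 5 from cell 4, cell 6.
cell 4 must be 7 (only option left).
cell 7 and cell 8 between them cover only {4, 8} — a naked pair. Remove those values from cell 1, cell 3.
No further eliminations apply; cell 6 can still be any of 1, 9.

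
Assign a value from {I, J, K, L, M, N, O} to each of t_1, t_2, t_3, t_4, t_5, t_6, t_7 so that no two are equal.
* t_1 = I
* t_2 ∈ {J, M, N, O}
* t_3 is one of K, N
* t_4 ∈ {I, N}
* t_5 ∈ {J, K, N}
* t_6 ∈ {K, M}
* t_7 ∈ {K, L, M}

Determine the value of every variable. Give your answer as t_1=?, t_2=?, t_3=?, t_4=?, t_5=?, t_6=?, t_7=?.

t_1=I, t_2=O, t_3=K, t_4=N, t_5=J, t_6=M, t_7=L

t_1's domain is down to {I}, so t_1 = I. Eliminate I elsewhere: t_4.
That leaves t_4 = N. So t_2, t_3, t_5 can't be N.
t_3 has just one choice, so t_3 = K. Strike K from t_5, t_6, t_7.
t_5 has just one choice, so t_5 = J. Eliminate J elsewhere: t_2.
t_6 has just one choice, so t_6 = M. So t_2, t_7 can't be M.
t_7 must be L (only option left).
t_2 must be O (only option left).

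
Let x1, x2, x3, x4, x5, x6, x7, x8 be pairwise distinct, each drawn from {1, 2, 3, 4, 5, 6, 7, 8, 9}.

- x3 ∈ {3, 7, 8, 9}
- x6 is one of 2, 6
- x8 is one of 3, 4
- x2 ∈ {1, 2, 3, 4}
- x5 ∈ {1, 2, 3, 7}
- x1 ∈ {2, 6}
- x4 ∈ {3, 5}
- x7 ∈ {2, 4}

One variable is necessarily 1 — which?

x2

x1 and x6 share exactly the 2 values {2, 6}; by pigeonhole those values go to them, so strike 2, 6 from x2, x5, x7.
x7's domain is down to {4}, so x7 = 4. Strike 4 from x2, x8.
x8's domain is down to {3}, so x8 = 3. Eliminate 3 elsewhere: x2, x3, x4, x5.
So 1 goes to x2.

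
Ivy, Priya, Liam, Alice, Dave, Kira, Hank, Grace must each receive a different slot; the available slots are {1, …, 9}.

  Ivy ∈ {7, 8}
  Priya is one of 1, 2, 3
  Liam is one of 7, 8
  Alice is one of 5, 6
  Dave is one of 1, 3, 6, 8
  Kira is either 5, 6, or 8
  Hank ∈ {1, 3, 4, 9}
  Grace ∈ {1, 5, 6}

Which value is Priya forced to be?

The 2 variables Ivy and Liam are confined to {7, 8}, which locks those values in; drop them from Dave, Kira.
Alice and Kira between them cover only {5, 6} — a naked pair. Remove those values from Dave, Grace.
Grace's domain is down to {1}, so Grace = 1. Strike 1 from Priya, Dave, Hank.
Dave must be 3 (only option left). Eliminate 3 elsewhere: Priya, Hank.
So Priya = 2.

2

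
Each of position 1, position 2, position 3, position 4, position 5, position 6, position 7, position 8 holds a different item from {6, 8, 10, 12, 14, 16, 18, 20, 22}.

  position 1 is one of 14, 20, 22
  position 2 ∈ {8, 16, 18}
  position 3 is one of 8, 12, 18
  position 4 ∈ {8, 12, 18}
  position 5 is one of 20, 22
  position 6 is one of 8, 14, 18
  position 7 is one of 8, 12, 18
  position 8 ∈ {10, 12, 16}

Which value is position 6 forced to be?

Among the 8 variables, 10 fits only position 8 (and all 8 values in {8, 10, 12, 14, 16, 18, 20, 22} must be used), so position 8 = 10.
The 7 still-open variables together cover exactly {8, 12, 14, 16, 18, 20, 22} — 7 values for 7 variables — and 16 appears only in position 2's list, so position 2 = 16.
position 3, position 4, position 7 between them cover only {8, 12, 18} — a naked triple. Remove those values from position 6.
So position 6 = 14.

14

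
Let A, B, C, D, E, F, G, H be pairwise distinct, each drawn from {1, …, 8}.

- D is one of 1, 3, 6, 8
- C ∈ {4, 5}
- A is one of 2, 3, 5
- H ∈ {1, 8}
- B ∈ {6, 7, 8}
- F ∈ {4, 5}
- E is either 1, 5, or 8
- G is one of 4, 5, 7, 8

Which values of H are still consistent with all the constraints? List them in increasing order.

1, 8

Among the 8 variables, 2 fits only A (and all 8 values in {1, 2, 3, 4, 5, 6, 7, 8} must be used), so A = 2.
The 7 still-open variables together cover exactly {1, 3, 4, 5, 6, 7, 8} — 7 values for 7 variables — and 3 appears only in D's list, so D = 3.
Among the 6 still-open variables, 6 fits only B (and all 6 values in {1, 4, 5, 6, 7, 8} must be used), so B = 6.
The 5 still-open variables draw from only 5 values {1, 4, 5, 7, 8}, so each is used; only G can be 7, hence G = 7.
The 2 variables C and F are confined to {4, 5}, which locks those values in; drop them from E.
No further eliminations apply; H can still be any of 1, 8.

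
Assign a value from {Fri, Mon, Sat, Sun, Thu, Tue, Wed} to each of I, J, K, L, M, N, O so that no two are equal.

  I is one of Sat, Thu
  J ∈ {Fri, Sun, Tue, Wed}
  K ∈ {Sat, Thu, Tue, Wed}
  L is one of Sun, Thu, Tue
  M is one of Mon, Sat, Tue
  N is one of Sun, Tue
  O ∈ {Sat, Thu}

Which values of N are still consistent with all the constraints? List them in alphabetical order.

Among the 7 variables, Fri fits only J (and all 7 values in {Fri, Mon, Sat, Sun, Thu, Tue, Wed} must be used), so J = Fri.
Among the 6 still-open variables, Mon fits only M (and all 6 values in {Mon, Sat, Sun, Thu, Tue, Wed} must be used), so M = Mon.
The 5 still-open variables together cover exactly {Sat, Sun, Thu, Tue, Wed} — 5 values for 5 variables — and Wed appears only in K's list, so K = Wed.
I and O between them cover only {Sat, Thu} — a naked pair. Remove those values from L.
No further eliminations apply; N can still be any of Sun, Tue.

Sun, Tue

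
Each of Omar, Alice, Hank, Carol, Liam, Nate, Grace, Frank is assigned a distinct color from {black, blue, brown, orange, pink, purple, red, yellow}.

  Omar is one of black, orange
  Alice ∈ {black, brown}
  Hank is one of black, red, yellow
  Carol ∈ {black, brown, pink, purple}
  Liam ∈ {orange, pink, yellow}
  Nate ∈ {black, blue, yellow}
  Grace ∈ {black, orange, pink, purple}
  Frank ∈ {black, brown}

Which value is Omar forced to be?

The 8 variables draw from only 8 values {black, blue, brown, orange, pink, purple, red, yellow}, so each is used; only Nate can be blue, hence Nate = blue.
Among the 7 still-open variables, red fits only Hank (and all 7 values in {black, brown, orange, pink, purple, red, yellow} must be used), so Hank = red.
The 6 still-open variables draw from only 6 values {black, brown, orange, pink, purple, yellow}, so each is used; only Liam can be yellow, hence Liam = yellow.
Alice and Frank between them cover only {black, brown} — a naked pair. Remove those values from Omar, Carol, Grace.
So Omar = orange.

orange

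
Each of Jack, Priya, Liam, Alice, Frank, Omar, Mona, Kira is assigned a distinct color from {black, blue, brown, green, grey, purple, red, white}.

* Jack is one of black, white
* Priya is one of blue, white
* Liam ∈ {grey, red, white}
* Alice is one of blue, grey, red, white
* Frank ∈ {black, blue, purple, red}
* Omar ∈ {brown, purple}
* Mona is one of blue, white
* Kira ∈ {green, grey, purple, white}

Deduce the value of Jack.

black

The 8 variables together cover exactly {black, blue, brown, green, grey, purple, red, white} — 8 values for 8 variables — and brown appears only in Omar's list, so Omar = brown.
The 7 still-open variables draw from only 7 values {black, blue, green, grey, purple, red, white}, so each is used; only Kira can be green, hence Kira = green.
The 6 still-open variables draw from only 6 values {black, blue, grey, purple, red, white}, so each is used; only Frank can be purple, hence Frank = purple.
Among the 5 still-open variables, black fits only Jack (and all 5 values in {black, blue, grey, red, white} must be used), so Jack = black.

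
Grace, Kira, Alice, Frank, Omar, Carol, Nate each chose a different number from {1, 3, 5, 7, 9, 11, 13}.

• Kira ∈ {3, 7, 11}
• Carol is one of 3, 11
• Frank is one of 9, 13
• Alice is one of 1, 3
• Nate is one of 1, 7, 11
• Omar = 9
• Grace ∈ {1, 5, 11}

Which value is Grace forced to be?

5

Omar's domain is down to {9}, so Omar = 9. Strike 9 from Frank.
Frank's domain is down to {13}, so Frank = 13.
Among the 5 still-open variables, 5 fits only Grace (and all 5 values in {1, 3, 5, 7, 11} must be used), so Grace = 5.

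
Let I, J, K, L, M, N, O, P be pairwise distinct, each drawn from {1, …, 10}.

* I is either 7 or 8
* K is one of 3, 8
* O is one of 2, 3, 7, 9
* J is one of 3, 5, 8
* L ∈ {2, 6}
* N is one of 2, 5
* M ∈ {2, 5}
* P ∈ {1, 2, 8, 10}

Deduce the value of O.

9

M and N share exactly the 2 values {2, 5}; by pigeonhole those values go to them, so strike 2, 5 from J, L, O, P.
That leaves L = 6.
The 2 variables J and K are confined to {3, 8}, which locks those values in; drop them from I, O, P.
That leaves I = 7. Eliminate 7 elsewhere: O.
So O = 9.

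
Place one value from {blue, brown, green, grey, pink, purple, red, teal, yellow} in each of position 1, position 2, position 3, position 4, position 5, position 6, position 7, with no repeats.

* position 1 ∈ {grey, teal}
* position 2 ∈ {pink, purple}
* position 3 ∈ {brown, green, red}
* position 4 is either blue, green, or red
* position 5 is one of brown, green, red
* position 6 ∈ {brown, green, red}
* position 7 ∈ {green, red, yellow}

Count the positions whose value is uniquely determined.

2

position 3, position 5, position 6 share exactly the 3 values {brown, green, red}; by pigeonhole those values go to them, so strike brown, green, red from position 4, position 7.
position 4's domain is down to {blue}, so position 4 = blue.
position 7's domain is down to {yellow}, so position 7 = yellow.
Determined: position 4=blue, position 7=yellow. The other positions each still have more than one consistent value. That makes 2.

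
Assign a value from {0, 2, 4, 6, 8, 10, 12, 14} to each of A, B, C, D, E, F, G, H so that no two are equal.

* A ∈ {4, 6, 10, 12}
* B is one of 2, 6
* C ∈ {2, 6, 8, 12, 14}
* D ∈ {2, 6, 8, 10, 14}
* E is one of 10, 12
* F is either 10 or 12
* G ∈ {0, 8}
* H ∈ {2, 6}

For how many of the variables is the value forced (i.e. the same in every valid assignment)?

The 8 variables draw from only 8 values {0, 2, 4, 6, 8, 10, 12, 14}, so each is used; only G can be 0, hence G = 0.
Among the 7 still-open variables, 4 fits only A (and all 7 values in {2, 4, 6, 8, 10, 12, 14} must be used), so A = 4.
B and H between them cover only {2, 6} — a naked pair. Remove those values from C, D.
The 2 variables E and F are confined to {10, 12}, which locks those values in; drop them from C, D.
Determined: A=4, G=0. The other variables each still have more than one consistent value. That makes 2.

2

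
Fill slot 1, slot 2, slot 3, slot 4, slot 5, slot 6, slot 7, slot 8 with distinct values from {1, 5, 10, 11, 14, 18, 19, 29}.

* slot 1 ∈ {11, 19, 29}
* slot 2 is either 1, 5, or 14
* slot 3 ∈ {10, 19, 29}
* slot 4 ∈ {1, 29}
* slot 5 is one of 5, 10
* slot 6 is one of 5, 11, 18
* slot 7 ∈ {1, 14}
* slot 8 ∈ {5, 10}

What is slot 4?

The 8 variables together cover exactly {1, 5, 10, 11, 14, 18, 19, 29} — 8 values for 8 variables — and 18 appears only in slot 6's list, so slot 6 = 18.
Among the 7 still-open variables, 11 fits only slot 1 (and all 7 values in {1, 5, 10, 11, 14, 19, 29} must be used), so slot 1 = 11.
The 6 still-open variables together cover exactly {1, 5, 10, 14, 19, 29} — 6 values for 6 variables — and 19 appears only in slot 3's list, so slot 3 = 19.
Among the 5 still-open variables, 29 fits only slot 4 (and all 5 values in {1, 5, 10, 14, 29} must be used), so slot 4 = 29.

29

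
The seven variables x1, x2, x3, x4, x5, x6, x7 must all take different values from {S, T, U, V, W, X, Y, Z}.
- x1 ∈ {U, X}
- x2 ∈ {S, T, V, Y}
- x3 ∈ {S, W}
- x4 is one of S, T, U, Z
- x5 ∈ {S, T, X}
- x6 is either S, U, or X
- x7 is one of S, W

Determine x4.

x3 and x7 between them cover only {S, W} — a naked pair. Remove those values from x2, x4, x5, x6.
x1 and x6 between them cover only {U, X} — a naked pair. Remove those values from x4, x5.
That leaves x5 = T. Strike T from x2, x4.
So x4 = Z.

Z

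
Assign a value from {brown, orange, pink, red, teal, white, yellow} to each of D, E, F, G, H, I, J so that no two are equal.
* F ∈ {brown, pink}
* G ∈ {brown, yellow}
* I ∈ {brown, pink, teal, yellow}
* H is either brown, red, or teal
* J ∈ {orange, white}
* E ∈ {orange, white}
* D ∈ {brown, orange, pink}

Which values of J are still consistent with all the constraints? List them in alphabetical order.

The 7 variables together cover exactly {brown, orange, pink, red, teal, white, yellow} — 7 values for 7 variables — and red appears only in H's list, so H = red.
The 6 still-open variables draw from only 6 values {brown, orange, pink, teal, white, yellow}, so each is used; only I can be teal, hence I = teal.
Among the 5 still-open variables, yellow fits only G (and all 5 values in {brown, orange, pink, white, yellow} must be used), so G = yellow.
E and J share exactly the 2 values {orange, white}; by pigeonhole those values go to them, so strike orange, white from D.
No further eliminations apply; J can still be any of orange, white.

orange, white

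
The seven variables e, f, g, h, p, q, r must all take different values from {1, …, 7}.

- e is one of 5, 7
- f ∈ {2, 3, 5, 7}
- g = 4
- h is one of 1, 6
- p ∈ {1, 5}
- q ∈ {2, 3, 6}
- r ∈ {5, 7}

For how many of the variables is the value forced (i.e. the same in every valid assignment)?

3

g must be 4 (only option left).
e and r share exactly the 2 values {5, 7}; by pigeonhole those values go to them, so strike 5, 7 from f, p.
p has just one choice, so p = 1. Remove 1 from h.
h has just one choice, so h = 6. So q can't be 6.
Determined: g=4, h=6, p=1. The other variables each still have more than one consistent value. That makes 3.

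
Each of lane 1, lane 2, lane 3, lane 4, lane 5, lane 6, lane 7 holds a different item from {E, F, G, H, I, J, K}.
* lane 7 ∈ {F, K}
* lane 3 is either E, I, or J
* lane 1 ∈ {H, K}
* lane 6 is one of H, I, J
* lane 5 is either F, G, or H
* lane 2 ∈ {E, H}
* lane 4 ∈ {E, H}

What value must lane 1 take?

K

The 7 variables together cover exactly {E, F, G, H, I, J, K} — 7 values for 7 variables — and G appears only in lane 5's list, so lane 5 = G.
The 6 still-open variables together cover exactly {E, F, H, I, J, K} — 6 values for 6 variables — and F appears only in lane 7's list, so lane 7 = F.
Among the 5 still-open variables, K fits only lane 1 (and all 5 values in {E, H, I, J, K} must be used), so lane 1 = K.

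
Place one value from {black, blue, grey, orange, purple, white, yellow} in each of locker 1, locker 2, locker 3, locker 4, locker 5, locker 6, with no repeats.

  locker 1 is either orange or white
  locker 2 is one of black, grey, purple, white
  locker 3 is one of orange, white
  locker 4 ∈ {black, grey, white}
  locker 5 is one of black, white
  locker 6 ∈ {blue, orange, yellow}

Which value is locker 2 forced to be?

The 2 variables locker 1 and locker 3 are confined to {orange, white}, which locks those values in; drop them from locker 2, locker 4, locker 5, locker 6.
locker 5 has just one choice, so locker 5 = black. Eliminate black elsewhere: locker 2, locker 4.
locker 4 has just one choice, so locker 4 = grey. Strike grey from locker 2.
So locker 2 = purple.

purple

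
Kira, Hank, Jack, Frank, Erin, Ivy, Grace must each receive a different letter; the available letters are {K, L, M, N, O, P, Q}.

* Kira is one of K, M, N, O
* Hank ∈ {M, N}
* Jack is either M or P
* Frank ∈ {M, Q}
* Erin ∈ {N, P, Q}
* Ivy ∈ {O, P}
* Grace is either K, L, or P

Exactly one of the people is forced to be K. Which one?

The 7 variables draw from only 7 values {K, L, M, N, O, P, Q}, so each is used; only Grace can be L, hence Grace = L.
The 6 still-open variables together cover exactly {K, M, N, O, P, Q} — 6 values for 6 variables — and K appears only in Kira's list, so Kira = K.

Kira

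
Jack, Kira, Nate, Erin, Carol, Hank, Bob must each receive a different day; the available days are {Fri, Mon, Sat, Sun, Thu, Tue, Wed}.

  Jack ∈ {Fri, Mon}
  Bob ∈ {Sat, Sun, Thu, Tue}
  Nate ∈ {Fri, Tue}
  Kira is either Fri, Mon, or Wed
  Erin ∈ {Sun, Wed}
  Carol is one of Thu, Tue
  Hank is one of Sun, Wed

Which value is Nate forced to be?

Tue

Among the 7 variables, Sat fits only Bob (and all 7 values in {Fri, Mon, Sat, Sun, Thu, Tue, Wed} must be used), so Bob = Sat.
The 6 still-open variables draw from only 6 values {Fri, Mon, Sun, Thu, Tue, Wed}, so each is used; only Carol can be Thu, hence Carol = Thu.
Among the 5 still-open variables, Tue fits only Nate (and all 5 values in {Fri, Mon, Sun, Tue, Wed} must be used), so Nate = Tue.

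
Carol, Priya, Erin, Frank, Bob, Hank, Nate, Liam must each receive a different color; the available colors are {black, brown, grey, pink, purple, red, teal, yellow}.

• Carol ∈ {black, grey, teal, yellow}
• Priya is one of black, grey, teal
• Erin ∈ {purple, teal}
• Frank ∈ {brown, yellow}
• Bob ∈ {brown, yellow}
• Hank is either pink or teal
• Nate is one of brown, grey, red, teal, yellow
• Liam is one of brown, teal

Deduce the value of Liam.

teal

Among the 8 variables, pink fits only Hank (and all 8 values in {black, brown, grey, pink, purple, red, teal, yellow} must be used), so Hank = pink.
The 7 still-open variables together cover exactly {black, brown, grey, purple, red, teal, yellow} — 7 values for 7 variables — and purple appears only in Erin's list, so Erin = purple.
The 6 still-open variables draw from only 6 values {black, brown, grey, red, teal, yellow}, so each is used; only Nate can be red, hence Nate = red.
Frank and Bob share exactly the 2 values {brown, yellow}; by pigeonhole those values go to them, so strike brown, yellow from Carol, Liam.
So Liam = teal.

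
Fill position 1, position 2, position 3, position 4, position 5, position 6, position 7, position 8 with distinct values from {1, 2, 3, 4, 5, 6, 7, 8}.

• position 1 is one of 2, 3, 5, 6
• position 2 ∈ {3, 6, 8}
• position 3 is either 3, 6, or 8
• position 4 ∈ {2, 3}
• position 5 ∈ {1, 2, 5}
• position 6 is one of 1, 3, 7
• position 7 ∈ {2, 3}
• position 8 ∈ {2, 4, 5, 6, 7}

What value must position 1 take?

5

Among the 8 variables, 4 fits only position 8 (and all 8 values in {1, 2, 3, 4, 5, 6, 7, 8} must be used), so position 8 = 4.
The 7 still-open variables together cover exactly {1, 2, 3, 5, 6, 7, 8} — 7 values for 7 variables — and 7 appears only in position 6's list, so position 6 = 7.
Among the 6 still-open variables, 1 fits only position 5 (and all 6 values in {1, 2, 3, 5, 6, 8} must be used), so position 5 = 1.
The 5 still-open variables together cover exactly {2, 3, 5, 6, 8} — 5 values for 5 variables — and 5 appears only in position 1's list, so position 1 = 5.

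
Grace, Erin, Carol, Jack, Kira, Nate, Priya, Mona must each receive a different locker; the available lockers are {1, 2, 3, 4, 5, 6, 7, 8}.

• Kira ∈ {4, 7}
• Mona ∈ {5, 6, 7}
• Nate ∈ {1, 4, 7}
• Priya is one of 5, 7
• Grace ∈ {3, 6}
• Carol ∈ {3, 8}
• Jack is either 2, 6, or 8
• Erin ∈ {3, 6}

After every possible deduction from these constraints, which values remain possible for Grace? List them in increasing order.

The 8 variables together cover exactly {1, 2, 3, 4, 5, 6, 7, 8} — 8 values for 8 variables — and 1 appears only in Nate's list, so Nate = 1.
The 7 still-open variables together cover exactly {2, 3, 4, 5, 6, 7, 8} — 7 values for 7 variables — and 2 appears only in Jack's list, so Jack = 2.
The 6 still-open variables draw from only 6 values {3, 4, 5, 6, 7, 8}, so each is used; only Kira can be 4, hence Kira = 4.
Among the 5 still-open variables, 8 fits only Carol (and all 5 values in {3, 5, 6, 7, 8} must be used), so Carol = 8.
The 2 variables Grace and Erin are confined to {3, 6}, which locks those values in; drop them from Mona.
No further eliminations apply; Grace can still be any of 3, 6.

3, 6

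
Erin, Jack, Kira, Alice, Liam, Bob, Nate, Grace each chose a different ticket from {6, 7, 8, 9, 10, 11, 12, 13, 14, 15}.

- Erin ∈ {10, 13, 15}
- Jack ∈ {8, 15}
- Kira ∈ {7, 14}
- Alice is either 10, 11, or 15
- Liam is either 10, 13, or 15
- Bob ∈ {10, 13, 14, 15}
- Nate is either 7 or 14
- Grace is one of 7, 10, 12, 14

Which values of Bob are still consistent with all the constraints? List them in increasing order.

10, 13, 15

Among the 8 variables, 8 fits only Jack (and all 8 values in {7, 8, 10, 11, 12, 13, 14, 15} must be used), so Jack = 8.
The 7 still-open variables draw from only 7 values {7, 10, 11, 12, 13, 14, 15}, so each is used; only Alice can be 11, hence Alice = 11.
Among the 6 still-open variables, 12 fits only Grace (and all 6 values in {7, 10, 12, 13, 14, 15} must be used), so Grace = 12.
The 2 variables Kira and Nate are confined to {7, 14}, which locks those values in; drop them from Bob.
No further eliminations apply; Bob can still be any of 10, 13, 15.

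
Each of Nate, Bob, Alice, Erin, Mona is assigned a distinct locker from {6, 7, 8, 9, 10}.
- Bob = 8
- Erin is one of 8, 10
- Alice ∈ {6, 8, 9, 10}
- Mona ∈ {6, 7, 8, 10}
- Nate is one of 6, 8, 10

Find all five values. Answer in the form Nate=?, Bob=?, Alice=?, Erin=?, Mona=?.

Nate=6, Bob=8, Alice=9, Erin=10, Mona=7

Bob has just one choice, so Bob = 8. So Nate, Alice, Erin, Mona can't be 8.
That leaves Erin = 10. Eliminate 10 elsewhere: Nate, Alice, Mona.
That leaves Nate = 6. Eliminate 6 elsewhere: Alice, Mona.
Alice must be 9 (only option left).
Mona has just one choice, so Mona = 7.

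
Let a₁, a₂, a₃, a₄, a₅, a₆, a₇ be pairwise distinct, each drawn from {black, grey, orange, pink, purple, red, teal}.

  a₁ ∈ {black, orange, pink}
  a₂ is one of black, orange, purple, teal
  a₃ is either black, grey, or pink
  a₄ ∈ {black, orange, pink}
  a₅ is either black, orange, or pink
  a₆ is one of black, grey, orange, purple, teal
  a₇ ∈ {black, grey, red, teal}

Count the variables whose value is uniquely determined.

The 7 variables draw from only 7 values {black, grey, orange, pink, purple, red, teal}, so each is used; only a₇ can be red, hence a₇ = red.
a₁, a₄, a₅ share exactly the 3 values {black, orange, pink}; by pigeonhole those values go to them, so strike black, orange, pink from a₂, a₃, a₆.
a₃'s domain is down to {grey}, so a₃ = grey. So a₆ can't be grey.
Determined: a₃=grey, a₇=red. The other variables each still have more than one consistent value. That makes 2.

2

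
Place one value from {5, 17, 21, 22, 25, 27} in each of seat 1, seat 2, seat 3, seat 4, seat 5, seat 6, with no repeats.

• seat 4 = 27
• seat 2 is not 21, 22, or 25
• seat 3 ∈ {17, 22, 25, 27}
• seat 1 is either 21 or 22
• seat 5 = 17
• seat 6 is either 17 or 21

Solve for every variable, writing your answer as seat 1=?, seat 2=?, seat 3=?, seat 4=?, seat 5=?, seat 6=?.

seat 1=22, seat 2=5, seat 3=25, seat 4=27, seat 5=17, seat 6=21

seat 4 must be 27 (only option left). Eliminate 27 elsewhere: seat 2, seat 3.
seat 5 has just one choice, so seat 5 = 17. So seat 2, seat 3, seat 6 can't be 17.
seat 6 must be 21 (only option left). So seat 1 can't be 21.
seat 1 must be 22 (only option left). So seat 3 can't be 22.
seat 2 must be 5 (only option left).
seat 3 must be 25 (only option left).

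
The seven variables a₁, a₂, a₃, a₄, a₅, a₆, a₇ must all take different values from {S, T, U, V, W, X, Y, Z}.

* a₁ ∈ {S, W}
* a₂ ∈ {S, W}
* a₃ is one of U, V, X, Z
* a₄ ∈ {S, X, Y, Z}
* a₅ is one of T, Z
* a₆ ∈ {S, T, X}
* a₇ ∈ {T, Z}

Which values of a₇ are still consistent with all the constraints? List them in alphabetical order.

T, Z

The 2 variables a₁ and a₂ are confined to {S, W}, which locks those values in; drop them from a₄, a₆.
a₅ and a₇ between them cover only {T, Z} — a naked pair. Remove those values from a₃, a₄, a₆.
a₆'s domain is down to {X}, so a₆ = X. So a₃, a₄ can't be X.
a₄ has just one choice, so a₄ = Y.
No further eliminations apply; a₇ can still be any of T, Z.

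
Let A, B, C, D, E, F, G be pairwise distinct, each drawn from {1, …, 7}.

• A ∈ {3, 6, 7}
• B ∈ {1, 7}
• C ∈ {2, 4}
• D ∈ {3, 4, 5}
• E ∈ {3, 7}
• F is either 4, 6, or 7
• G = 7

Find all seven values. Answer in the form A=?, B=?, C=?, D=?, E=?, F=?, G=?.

A=6, B=1, C=2, D=5, E=3, F=4, G=7

G must be 7 (only option left). Remove 7 from A, B, E, F.
B has just one choice, so B = 1.
E has just one choice, so E = 3. So A, D can't be 3.
A's domain is down to {6}, so A = 6. Eliminate 6 elsewhere: F.
F has just one choice, so F = 4. So C, D can't be 4.
C's domain is down to {2}, so C = 2.
D must be 5 (only option left).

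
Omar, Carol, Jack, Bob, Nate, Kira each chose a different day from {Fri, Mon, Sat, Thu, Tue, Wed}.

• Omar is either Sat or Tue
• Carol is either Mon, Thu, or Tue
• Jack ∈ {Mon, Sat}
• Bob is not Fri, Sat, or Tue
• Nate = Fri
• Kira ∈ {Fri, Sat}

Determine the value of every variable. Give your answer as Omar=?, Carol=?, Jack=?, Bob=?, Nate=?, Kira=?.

Omar=Tue, Carol=Thu, Jack=Mon, Bob=Wed, Nate=Fri, Kira=Sat

Nate has just one choice, so Nate = Fri. Remove Fri from Kira.
Kira must be Sat (only option left). Strike Sat from Omar, Jack.
Omar's domain is down to {Tue}, so Omar = Tue. Strike Tue from Carol.
Jack's domain is down to {Mon}, so Jack = Mon. Eliminate Mon elsewhere: Carol, Bob.
That leaves Carol = Thu. So Bob can't be Thu.
That leaves Bob = Wed.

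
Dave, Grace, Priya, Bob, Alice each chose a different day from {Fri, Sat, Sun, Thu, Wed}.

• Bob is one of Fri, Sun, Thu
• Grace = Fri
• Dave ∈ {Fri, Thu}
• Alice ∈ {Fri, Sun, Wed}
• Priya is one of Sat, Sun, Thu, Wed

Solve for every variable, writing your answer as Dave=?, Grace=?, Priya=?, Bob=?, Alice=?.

Grace must be Fri (only option left). Strike Fri from Dave, Bob, Alice.
Dave has just one choice, so Dave = Thu. So Priya, Bob can't be Thu.
That leaves Bob = Sun. Eliminate Sun elsewhere: Priya, Alice.
Alice's domain is down to {Wed}, so Alice = Wed. Eliminate Wed elsewhere: Priya.
That leaves Priya = Sat.

Dave=Thu, Grace=Fri, Priya=Sat, Bob=Sun, Alice=Wed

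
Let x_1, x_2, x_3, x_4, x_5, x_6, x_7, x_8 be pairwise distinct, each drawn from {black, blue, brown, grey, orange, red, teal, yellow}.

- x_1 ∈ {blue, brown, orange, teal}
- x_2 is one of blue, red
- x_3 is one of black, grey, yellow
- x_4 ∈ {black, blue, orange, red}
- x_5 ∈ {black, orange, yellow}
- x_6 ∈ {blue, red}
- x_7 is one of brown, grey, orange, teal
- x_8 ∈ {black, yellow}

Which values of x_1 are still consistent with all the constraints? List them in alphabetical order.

brown, teal

x_2 and x_6 between them cover only {blue, red} — a naked pair. Remove those values from x_1, x_4.
The 3 variables x_4, x_5, x_8 are confined to {black, orange, yellow}, which locks those values in; drop them from x_1, x_3, x_7.
That leaves x_3 = grey. Remove grey from x_7.
No further eliminations apply; x_1 can still be any of brown, teal.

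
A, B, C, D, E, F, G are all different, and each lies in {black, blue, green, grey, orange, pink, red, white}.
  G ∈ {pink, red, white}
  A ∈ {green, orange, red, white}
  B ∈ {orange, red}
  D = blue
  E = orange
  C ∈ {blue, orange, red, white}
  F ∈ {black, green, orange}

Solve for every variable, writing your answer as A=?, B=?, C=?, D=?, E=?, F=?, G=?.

A=green, B=red, C=white, D=blue, E=orange, F=black, G=pink

D must be blue (only option left). Remove blue from C.
E's domain is down to {orange}, so E = orange. So A, B, C, F can't be orange.
B must be red (only option left). Eliminate red elsewhere: A, C, G.
C must be white (only option left). So A, G can't be white.
That leaves G = pink.
A has just one choice, so A = green. So F can't be green.
F must be black (only option left).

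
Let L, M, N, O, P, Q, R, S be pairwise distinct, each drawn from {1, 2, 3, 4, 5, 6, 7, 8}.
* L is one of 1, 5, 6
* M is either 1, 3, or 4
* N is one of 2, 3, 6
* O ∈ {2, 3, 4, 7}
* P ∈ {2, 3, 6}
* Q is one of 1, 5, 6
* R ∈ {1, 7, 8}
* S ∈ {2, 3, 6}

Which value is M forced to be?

4

The 8 variables draw from only 8 values {1, 2, 3, 4, 5, 6, 7, 8}, so each is used; only R can be 8, hence R = 8.
The 7 still-open variables together cover exactly {1, 2, 3, 4, 5, 6, 7} — 7 values for 7 variables — and 7 appears only in O's list, so O = 7.
Among the 6 still-open variables, 4 fits only M (and all 6 values in {1, 2, 3, 4, 5, 6} must be used), so M = 4.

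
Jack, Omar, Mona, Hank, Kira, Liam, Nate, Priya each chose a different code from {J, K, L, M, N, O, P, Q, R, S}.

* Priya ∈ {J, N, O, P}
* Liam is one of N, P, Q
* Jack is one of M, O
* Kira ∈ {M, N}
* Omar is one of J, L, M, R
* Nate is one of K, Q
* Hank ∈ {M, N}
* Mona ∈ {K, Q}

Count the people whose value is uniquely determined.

3

Mona and Nate between them cover only {K, Q} — a naked pair. Remove those values from Liam.
Hank and Kira between them cover only {M, N} — a naked pair. Remove those values from Jack, Omar, Liam, Priya.
Jack has just one choice, so Jack = O. Remove O from Priya.
Liam's domain is down to {P}, so Liam = P. Eliminate P elsewhere: Priya.
Priya has just one choice, so Priya = J. Strike J from Omar.
Determined: Jack=O, Liam=P, Priya=J. The other people each still have more than one consistent value. That makes 3.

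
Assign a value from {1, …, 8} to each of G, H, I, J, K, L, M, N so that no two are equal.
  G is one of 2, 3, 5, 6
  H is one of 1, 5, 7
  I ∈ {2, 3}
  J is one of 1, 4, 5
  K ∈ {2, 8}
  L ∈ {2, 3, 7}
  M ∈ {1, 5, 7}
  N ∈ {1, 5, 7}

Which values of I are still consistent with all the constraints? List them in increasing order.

Among the 8 variables, 4 fits only J (and all 8 values in {1, 2, 3, 4, 5, 6, 7, 8} must be used), so J = 4.
Among the 7 still-open variables, 6 fits only G (and all 7 values in {1, 2, 3, 5, 6, 7, 8} must be used), so G = 6.
The 6 still-open variables draw from only 6 values {1, 2, 3, 5, 7, 8}, so each is used; only K can be 8, hence K = 8.
H, M, N between them cover only {1, 5, 7} — a naked triple. Remove those values from L.
No further eliminations apply; I can still be any of 2, 3.

2, 3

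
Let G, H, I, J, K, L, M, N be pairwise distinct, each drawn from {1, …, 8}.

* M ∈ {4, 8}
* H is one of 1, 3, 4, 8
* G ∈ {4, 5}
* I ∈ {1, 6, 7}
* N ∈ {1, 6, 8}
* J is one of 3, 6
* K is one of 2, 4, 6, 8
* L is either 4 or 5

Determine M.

8

The 8 variables together cover exactly {1, 2, 3, 4, 5, 6, 7, 8} — 8 values for 8 variables — and 2 appears only in K's list, so K = 2.
The 7 still-open variables draw from only 7 values {1, 3, 4, 5, 6, 7, 8}, so each is used; only I can be 7, hence I = 7.
The 2 variables G and L are confined to {4, 5}, which locks those values in; drop them from H, M.
So M = 8.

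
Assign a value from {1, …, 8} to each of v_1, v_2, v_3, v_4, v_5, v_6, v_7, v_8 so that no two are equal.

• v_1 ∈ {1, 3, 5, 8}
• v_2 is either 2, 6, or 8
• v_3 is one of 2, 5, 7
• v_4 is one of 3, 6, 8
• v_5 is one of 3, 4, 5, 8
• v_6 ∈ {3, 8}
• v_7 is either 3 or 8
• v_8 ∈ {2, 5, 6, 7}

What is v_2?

2

The 8 variables together cover exactly {1, 2, 3, 4, 5, 6, 7, 8} — 8 values for 8 variables — and 1 appears only in v_1's list, so v_1 = 1.
The 7 still-open variables together cover exactly {2, 3, 4, 5, 6, 7, 8} — 7 values for 7 variables — and 4 appears only in v_5's list, so v_5 = 4.
The 2 variables v_6 and v_7 are confined to {3, 8}, which locks those values in; drop them from v_2, v_4.
That leaves v_4 = 6. Remove 6 from v_2, v_8.
So v_2 = 2.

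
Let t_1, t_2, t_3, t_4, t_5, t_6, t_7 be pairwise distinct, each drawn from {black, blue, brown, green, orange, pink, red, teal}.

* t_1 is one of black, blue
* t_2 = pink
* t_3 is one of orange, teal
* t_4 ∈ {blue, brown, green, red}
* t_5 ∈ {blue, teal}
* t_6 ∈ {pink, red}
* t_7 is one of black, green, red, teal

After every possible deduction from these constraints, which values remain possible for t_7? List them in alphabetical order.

t_2's domain is down to {pink}, so t_2 = pink. Eliminate pink elsewhere: t_6.
t_6 must be red (only option left). Eliminate red elsewhere: t_4, t_7.
No further eliminations apply; t_7 can still be any of black, green, teal.

black, green, teal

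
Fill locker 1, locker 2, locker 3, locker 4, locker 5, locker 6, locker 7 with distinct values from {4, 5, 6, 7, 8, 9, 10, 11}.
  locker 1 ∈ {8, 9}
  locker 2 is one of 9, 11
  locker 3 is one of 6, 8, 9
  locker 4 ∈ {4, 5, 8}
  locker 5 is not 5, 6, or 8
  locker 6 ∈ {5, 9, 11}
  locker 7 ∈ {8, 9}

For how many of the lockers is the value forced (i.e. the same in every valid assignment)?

4

locker 1 and locker 7 share exactly the 2 values {8, 9}; by pigeonhole those values go to them, so strike 8, 9 from locker 2, locker 3, locker 4, locker 5, locker 6.
locker 2 must be 11 (only option left). Strike 11 from locker 5, locker 6.
locker 3 has just one choice, so locker 3 = 6.
That leaves locker 6 = 5. Strike 5 from locker 4.
locker 4's domain is down to {4}, so locker 4 = 4. Strike 4 from locker 5.
Determined: locker 2=11, locker 3=6, locker 4=4, locker 6=5. The other lockers each still have more than one consistent value. That makes 4.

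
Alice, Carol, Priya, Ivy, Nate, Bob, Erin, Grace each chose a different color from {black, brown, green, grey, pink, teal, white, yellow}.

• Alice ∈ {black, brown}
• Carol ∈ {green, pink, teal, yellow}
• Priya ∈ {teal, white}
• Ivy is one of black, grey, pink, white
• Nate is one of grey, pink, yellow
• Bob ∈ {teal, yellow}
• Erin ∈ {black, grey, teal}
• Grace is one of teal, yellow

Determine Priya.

white

The 8 variables together cover exactly {black, brown, green, grey, pink, teal, white, yellow} — 8 values for 8 variables — and brown appears only in Alice's list, so Alice = brown.
The 7 still-open variables together cover exactly {black, green, grey, pink, teal, white, yellow} — 7 values for 7 variables — and green appears only in Carol's list, so Carol = green.
Bob and Grace between them cover only {teal, yellow} — a naked pair. Remove those values from Priya, Nate, Erin.
So Priya = white.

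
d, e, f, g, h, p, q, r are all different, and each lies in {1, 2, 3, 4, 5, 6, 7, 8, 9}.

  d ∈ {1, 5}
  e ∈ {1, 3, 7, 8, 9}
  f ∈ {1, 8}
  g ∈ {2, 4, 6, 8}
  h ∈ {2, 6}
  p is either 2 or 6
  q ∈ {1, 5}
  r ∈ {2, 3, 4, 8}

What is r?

3

d and q between them cover only {1, 5} — a naked pair. Remove those values from e, f.
f has just one choice, so f = 8. Remove 8 from e, g, r.
h and p share exactly the 2 values {2, 6}; by pigeonhole those values go to them, so strike 2, 6 from g, r.
g's domain is down to {4}, so g = 4. Eliminate 4 elsewhere: r.
So r = 3.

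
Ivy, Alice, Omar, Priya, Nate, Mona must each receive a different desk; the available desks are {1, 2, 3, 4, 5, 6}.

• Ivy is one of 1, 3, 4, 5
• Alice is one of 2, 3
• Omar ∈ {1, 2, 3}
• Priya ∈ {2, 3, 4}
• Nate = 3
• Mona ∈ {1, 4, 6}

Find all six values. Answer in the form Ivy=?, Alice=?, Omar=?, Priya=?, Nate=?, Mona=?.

Nate has just one choice, so Nate = 3. Remove 3 from Ivy, Alice, Omar, Priya.
Alice's domain is down to {2}, so Alice = 2. Remove 2 from Omar, Priya.
Omar has just one choice, so Omar = 1. So Ivy, Mona can't be 1.
Priya must be 4 (only option left). Eliminate 4 elsewhere: Ivy, Mona.
Mona must be 6 (only option left).
Ivy must be 5 (only option left).

Ivy=5, Alice=2, Omar=1, Priya=4, Nate=3, Mona=6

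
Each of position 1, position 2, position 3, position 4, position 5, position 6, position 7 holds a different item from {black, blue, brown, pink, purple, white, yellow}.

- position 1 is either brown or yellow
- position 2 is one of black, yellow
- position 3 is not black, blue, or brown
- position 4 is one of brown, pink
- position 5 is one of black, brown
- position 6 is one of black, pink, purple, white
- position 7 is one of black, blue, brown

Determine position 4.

pink

The 7 variables together cover exactly {black, blue, brown, pink, purple, white, yellow} — 7 values for 7 variables — and blue appears only in position 7's list, so position 7 = blue.
position 1, position 2, position 5 between them cover only {black, brown, yellow} — a naked triple. Remove those values from position 3, position 4, position 6.
So position 4 = pink.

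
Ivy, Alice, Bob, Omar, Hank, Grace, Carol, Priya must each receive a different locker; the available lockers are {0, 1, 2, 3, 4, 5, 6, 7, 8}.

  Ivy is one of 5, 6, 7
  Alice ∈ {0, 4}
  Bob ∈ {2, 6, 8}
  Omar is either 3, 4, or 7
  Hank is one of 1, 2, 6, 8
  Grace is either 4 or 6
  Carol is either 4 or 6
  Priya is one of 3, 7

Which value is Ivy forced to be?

5

Grace and Carol share exactly the 2 values {4, 6}; by pigeonhole those values go to them, so strike 4, 6 from Ivy, Alice, Bob, Omar, Hank.
That leaves Alice = 0.
The 2 variables Omar and Priya are confined to {3, 7}, which locks those values in; drop them from Ivy.
So Ivy = 5.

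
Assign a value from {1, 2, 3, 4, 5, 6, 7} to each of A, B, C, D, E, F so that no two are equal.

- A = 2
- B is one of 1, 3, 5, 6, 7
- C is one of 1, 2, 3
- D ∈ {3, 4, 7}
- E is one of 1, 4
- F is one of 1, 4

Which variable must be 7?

D

A must be 2 (only option left). Remove 2 from C.
E and F share exactly the 2 values {1, 4}; by pigeonhole those values go to them, so strike 1, 4 from B, C, D.
C has just one choice, so C = 3. So B, D can't be 3.
So 7 goes to D.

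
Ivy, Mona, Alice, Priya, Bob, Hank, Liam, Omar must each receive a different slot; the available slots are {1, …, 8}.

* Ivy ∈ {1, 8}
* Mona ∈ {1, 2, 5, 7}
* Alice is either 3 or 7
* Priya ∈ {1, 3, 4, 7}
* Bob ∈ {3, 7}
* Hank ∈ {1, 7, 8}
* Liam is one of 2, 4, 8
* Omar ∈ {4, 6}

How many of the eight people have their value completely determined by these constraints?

The 8 variables together cover exactly {1, 2, 3, 4, 5, 6, 7, 8} — 8 values for 8 variables — and 5 appears only in Mona's list, so Mona = 5.
Among the 7 still-open variables, 2 fits only Liam (and all 7 values in {1, 2, 3, 4, 6, 7, 8} must be used), so Liam = 2.
The 6 still-open variables together cover exactly {1, 3, 4, 6, 7, 8} — 6 values for 6 variables — and 6 appears only in Omar's list, so Omar = 6.
The 5 still-open variables together cover exactly {1, 3, 4, 7, 8} — 5 values for 5 variables — and 4 appears only in Priya's list, so Priya = 4.
The 2 variables Alice and Bob are confined to {3, 7}, which locks those values in; drop them from Hank.
Determined: Mona=5, Priya=4, Liam=2, Omar=6. The other people each still have more than one consistent value. That makes 4.

4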